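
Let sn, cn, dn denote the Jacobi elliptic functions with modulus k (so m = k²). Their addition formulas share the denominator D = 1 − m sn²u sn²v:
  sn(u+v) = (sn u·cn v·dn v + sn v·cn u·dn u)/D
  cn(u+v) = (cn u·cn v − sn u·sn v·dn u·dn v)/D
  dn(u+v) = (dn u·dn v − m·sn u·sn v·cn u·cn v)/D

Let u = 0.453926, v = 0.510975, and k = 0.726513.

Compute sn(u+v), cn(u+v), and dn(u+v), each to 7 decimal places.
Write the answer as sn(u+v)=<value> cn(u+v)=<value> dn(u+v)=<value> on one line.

sn u = 0.4314199992309004, cn u = 0.9021511981168178, dn u = 0.9496105687302669
sn v = 0.4793350226793471, cn v = 0.8776320049046695, dn v = 0.9374042487951033
m = k² = 0.527821139169
D = 1 − m·sn²u·sn²v = 0.9774282281967925
sn(u+v) = (sn u·cn v·dn v + sn v·cn u·dn u)/D = 0.7655701238210641/0.9774282281967925 = 0.7832494517100507
cn(u+v) = (cn u·cn v − sn u·sn v·dn u·dn v)/D = 0.6076745237283867/0.9774282281967925 = 0.6217075650142154
dn(u+v) = (dn u·dn v − m·sn u·sn v·cn u·cn v)/D = 0.8037482384011479/0.9774282281967925 = 0.82230921433888

sn(u+v)=0.7832495 cn(u+v)=0.6217076 dn(u+v)=0.8223092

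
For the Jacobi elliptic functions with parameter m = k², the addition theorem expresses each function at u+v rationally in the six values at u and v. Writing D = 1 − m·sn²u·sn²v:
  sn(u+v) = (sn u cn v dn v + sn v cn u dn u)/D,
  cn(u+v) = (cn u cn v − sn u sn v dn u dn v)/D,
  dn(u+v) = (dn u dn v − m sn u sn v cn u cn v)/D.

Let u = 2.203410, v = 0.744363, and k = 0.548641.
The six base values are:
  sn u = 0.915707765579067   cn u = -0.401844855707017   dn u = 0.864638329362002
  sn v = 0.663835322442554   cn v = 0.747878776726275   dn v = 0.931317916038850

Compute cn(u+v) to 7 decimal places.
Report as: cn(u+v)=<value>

cn(u+v)=-0.8888974

m = k² = 0.301006946881
D = 1 − m·sn²u·sn²v = 0.8887727940505659
cn(u+v) = (cn u·cn v − sn u·sn v·dn u·dn v)/D = -0.7900278577408283/0.8887727940505659 = -0.8888974359130533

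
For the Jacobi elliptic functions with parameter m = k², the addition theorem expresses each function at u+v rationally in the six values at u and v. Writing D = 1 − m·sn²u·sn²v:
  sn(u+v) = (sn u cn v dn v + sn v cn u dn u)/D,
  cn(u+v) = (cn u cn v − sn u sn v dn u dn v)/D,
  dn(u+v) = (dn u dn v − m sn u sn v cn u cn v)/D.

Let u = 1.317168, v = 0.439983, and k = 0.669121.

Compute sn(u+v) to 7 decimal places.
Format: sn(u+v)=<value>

sn u = 0.9307180496721793, cn u = 0.3657374905781669, dn u = 0.7824105416291042
sn v = 0.4204045223852414, cn v = 0.9073367828750453, dn v = 0.959619439796539
m = k² = 0.447722912641
D = 1 − m·sn²u·sn²v = 0.9314542785902702
sn(u+v) = (sn u·cn v·dn v + sn v·cn u·dn u)/D = 0.9306760001032523/0.9314542785902702 = 0.9991644479982466

sn(u+v)=0.9991644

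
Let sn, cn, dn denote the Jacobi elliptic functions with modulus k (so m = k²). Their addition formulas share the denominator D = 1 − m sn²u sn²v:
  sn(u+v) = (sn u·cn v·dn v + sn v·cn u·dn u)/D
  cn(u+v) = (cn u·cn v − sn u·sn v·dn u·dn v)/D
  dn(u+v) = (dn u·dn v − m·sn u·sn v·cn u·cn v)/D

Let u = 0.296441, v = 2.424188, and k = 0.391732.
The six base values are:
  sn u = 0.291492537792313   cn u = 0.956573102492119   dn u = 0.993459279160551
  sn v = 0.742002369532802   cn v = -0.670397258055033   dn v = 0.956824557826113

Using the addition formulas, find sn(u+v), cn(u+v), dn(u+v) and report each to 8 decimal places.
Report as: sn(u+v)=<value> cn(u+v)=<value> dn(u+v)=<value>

m = k² = 0.153453959824
D = 1 − m·sn²u·sn²v = 0.9928213369889582
sn(u+v) = (sn u·cn v·dn v + sn v·cn u·dn u)/D = 0.5181584044670299/0.9928213369889582 = 0.5219049844743543
cn(u+v) = (cn u·cn v − sn u·sn v·dn u·dn v)/D = -0.8468802011268916/0.9928213369889582 = -0.8530036267102409
dn(u+v) = (dn u·dn v − m·sn u·sn v·cn u·cn v)/D = 0.971850626455016/0.9928213369889582 = 0.9788776593001693

sn(u+v)=0.52190498 cn(u+v)=-0.85300363 dn(u+v)=0.97887766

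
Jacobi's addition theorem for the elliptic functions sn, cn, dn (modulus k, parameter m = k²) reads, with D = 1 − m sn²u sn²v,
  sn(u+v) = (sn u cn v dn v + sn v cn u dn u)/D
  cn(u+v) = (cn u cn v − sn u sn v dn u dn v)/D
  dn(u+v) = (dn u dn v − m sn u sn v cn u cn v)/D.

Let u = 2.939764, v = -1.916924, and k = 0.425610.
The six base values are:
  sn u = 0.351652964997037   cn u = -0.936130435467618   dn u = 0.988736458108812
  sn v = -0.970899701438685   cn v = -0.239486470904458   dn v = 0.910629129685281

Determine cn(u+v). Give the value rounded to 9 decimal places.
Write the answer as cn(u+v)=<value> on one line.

cn(u+v)=0.543062465

m = k² = 0.1811438721
D = 1 − m·sn²u·sn²v = 0.9788845204476006
cn(u+v) = (cn u·cn v − sn u·sn v·dn u·dn v)/D = 0.5315954405266993/0.9788845204476006 = 0.5430624648999703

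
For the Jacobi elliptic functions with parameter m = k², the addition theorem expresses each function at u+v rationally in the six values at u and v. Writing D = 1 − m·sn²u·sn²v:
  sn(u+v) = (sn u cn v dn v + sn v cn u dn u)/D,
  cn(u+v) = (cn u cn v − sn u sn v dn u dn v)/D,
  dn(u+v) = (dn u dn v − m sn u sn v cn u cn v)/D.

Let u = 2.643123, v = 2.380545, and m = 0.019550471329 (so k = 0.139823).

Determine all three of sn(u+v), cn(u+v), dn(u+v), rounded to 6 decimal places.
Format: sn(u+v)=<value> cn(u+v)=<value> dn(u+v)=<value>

sn(u+v)=-0.959595 cn(u+v)=0.281385 dn(u+v)=0.990958

sn u = 0.4912951919592821, cn u = -0.8709931310622904, dn u = 0.9976377518200467
sn v = 0.6998746591396963, cn v = -0.7142656799077595, dn v = 0.9952003312919965
m = k² = 0.019550471329
D = 1 − m·sn²u·sn²v = 0.99768855907779
sn(u+v) = (sn u·cn v·dn v + sn v·cn u·dn u)/D = -0.957377044410179/0.99768855907779 = -0.9595950917740575
cn(u+v) = (cn u·cn v − sn u·sn v·dn u·dn v)/D = 0.280734137131819/0.99768855907779 = 0.2813845408744735
dn(u+v) = (dn u·dn v − m·sn u·sn v·cn u·cn v)/D = 0.9886673200158727/0.99768855907779 = 0.9909578605669729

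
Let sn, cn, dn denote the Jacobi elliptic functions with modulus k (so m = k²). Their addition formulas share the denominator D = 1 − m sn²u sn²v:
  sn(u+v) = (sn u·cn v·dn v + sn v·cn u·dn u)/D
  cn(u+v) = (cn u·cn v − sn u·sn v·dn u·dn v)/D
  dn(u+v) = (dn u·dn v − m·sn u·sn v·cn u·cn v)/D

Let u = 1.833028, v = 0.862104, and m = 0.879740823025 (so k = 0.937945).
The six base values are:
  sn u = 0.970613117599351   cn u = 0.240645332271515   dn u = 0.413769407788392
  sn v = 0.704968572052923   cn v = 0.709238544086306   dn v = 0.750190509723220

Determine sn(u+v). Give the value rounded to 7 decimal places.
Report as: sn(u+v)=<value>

sn(u+v)=0.9974805

m = k² = 0.879740823025
D = 1 − m·sn²u·sn²v = 0.5881049520751388
sn(u+v) = (sn u·cn v·dn v + sn v·cn u·dn u)/D = 0.5866232246584463/0.5881049520751388 = 0.9974805051182375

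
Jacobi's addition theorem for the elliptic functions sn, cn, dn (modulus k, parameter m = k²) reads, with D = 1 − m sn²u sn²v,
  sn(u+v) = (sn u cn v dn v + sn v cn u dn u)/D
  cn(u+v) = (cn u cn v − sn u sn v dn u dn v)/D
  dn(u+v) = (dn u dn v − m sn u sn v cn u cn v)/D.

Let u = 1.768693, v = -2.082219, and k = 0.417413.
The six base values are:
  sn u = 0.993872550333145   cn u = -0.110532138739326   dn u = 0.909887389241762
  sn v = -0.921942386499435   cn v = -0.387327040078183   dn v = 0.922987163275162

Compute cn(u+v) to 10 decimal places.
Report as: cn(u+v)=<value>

m = k² = 0.174233612569
D = 1 − m·sn²u·sn²v = 0.8537146288572547
cn(u+v) = (cn u·cn v − sn u·sn v·dn u·dn v)/D = 0.8123283180347528/0.8537146288572547 = 0.9515220784281279

cn(u+v)=0.9515220784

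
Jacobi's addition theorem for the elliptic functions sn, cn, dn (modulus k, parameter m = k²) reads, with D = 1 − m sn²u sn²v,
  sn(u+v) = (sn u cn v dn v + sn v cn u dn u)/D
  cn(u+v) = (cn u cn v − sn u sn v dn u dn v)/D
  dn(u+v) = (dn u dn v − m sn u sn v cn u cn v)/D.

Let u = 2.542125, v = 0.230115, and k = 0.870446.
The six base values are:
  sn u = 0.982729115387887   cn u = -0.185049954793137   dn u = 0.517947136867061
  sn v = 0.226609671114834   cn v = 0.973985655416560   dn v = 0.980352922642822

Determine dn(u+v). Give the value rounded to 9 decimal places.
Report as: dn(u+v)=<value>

dn(u+v)=0.559194648

m = k² = 0.757676238916
D = 1 − m·sn²u·sn²v = 0.9624242035146623
dn(u+v) = (dn u·dn v − m·sn u·sn v·cn u·cn v)/D = 0.538182463766712/0.9624242035146623 = 0.5591946480578228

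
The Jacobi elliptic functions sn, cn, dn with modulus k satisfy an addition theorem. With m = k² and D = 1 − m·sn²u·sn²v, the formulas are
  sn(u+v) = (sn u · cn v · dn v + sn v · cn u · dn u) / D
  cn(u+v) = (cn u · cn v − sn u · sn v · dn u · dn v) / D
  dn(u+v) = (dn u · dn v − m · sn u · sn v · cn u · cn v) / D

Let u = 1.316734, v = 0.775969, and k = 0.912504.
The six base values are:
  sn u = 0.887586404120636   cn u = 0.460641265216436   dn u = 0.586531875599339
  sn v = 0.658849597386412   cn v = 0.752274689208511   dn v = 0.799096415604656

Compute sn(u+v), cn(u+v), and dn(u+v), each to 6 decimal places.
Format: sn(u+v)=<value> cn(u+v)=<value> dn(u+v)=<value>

sn(u+v)=0.994858 cn(u+v)=0.101282 dn(u+v)=0.419378

m = k² = 0.832663550016
D = 1 − m·sn²u·sn²v = 0.7152502143245429
sn(u+v) = (sn u·cn v·dn v + sn v·cn u·dn u)/D = 0.7115721993984506/0.7152502143245429 = 0.9948577227207604
cn(u+v) = (cn u·cn v − sn u·sn v·dn u·dn v)/D = 0.07244221238032595/0.7152502143245429 = 0.1012823357889348
dn(u+v) = (dn u·dn v − m·sn u·sn v·cn u·cn v)/D = 0.29996028852714/0.7152502143245429 = 0.4193781176429453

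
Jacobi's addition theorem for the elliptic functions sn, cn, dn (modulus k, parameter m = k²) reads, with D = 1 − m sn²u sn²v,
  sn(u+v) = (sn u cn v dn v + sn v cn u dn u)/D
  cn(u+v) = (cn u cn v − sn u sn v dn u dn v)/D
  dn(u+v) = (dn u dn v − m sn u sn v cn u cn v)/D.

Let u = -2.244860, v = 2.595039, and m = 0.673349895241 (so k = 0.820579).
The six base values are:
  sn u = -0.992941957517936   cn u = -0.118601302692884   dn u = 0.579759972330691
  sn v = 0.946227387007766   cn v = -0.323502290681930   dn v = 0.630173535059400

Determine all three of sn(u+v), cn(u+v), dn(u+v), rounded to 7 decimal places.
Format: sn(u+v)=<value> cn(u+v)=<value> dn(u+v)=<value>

m = k² = 0.673349895241
D = 1 − m·sn²u·sn²v = 0.4055989750513934
sn(u+v) = (sn u·cn v·dn v + sn v·cn u·dn u)/D = 0.1373608437402543/0.4055989750513934 = 0.3386617131437507
cn(u+v) = (cn u·cn v − sn u·sn v·dn u·dn v)/D = 0.3816314022321883/0.4055989750513934 = 0.9409082017128663
dn(u+v) = (dn u·dn v − m·sn u·sn v·cn u·cn v)/D = 0.3896225889259168/0.4055989750513934 = 0.9606103883190233

sn(u+v)=0.3386617 cn(u+v)=0.9409082 dn(u+v)=0.9606104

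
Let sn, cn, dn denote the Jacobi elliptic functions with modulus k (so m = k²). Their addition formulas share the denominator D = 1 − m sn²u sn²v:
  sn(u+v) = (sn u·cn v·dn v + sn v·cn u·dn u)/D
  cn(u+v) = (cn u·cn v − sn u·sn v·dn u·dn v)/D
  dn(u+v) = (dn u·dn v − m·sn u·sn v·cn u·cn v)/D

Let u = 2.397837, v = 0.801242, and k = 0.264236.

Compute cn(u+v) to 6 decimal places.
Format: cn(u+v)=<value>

cn(u+v)=-1.000000

sn u = 0.7142884980777362, cn u = -0.6998513710166266, dn u = 0.9820269521420731
sn v = 0.7145532565481934, cn v = 0.6995810485972099, dn v = 0.9820135038373879
m = k² = 0.069820663696
D = 1 − m·sn²u·sn²v = 0.9818113489001984
cn(u+v) = (cn u·cn v − sn u·sn v·dn u·dn v)/D = -0.9818112760194163/0.9818113489001984 = -0.9999999257690572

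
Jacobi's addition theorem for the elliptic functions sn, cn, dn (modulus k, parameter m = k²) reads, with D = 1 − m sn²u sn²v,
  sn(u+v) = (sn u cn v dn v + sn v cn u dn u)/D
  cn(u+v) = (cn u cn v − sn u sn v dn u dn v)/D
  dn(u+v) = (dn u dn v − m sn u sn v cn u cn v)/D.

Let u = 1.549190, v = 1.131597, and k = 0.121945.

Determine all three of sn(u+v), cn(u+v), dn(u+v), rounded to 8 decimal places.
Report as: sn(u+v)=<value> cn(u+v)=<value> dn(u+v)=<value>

sn u = 0.9996276456604331, cn u = 0.0272868105754355, dn u = 0.9925424369594831
sn v = 0.9039085797641195, cn v = 0.4277257058312166, dn v = 0.9939064238770721
m = k² = 0.014870583025
D = 1 − m·sn²u·sn²v = 0.9878590259653115
sn(u+v) = (sn u·cn v·dn v + sn v·cn u·dn u)/D = 0.4494418746823223/0.9878590259653115 = 0.4549656002212854
cn(u+v) = (cn u·cn v − sn u·sn v·dn u·dn v)/D = -0.8796973664068648/0.9878590259653115 = -0.8905090132139514
dn(u+v) = (dn u·dn v − m·sn u·sn v·cn u·cn v)/D = 0.9863374813776037/0.9878590259653115 = 0.998459755341891

sn(u+v)=0.45496560 cn(u+v)=-0.89050901 dn(u+v)=0.99845976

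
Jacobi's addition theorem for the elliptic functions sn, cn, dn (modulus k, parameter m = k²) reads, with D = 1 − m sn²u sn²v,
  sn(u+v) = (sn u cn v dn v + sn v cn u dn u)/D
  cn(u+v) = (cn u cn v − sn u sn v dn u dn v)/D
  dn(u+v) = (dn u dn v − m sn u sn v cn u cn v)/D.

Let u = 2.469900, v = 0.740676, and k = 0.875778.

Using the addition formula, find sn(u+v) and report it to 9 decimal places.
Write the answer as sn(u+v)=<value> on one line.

sn u = 0.9905750278011912, cn u = -0.136971217037264, dn u = 0.4973956447962775
sn v = 0.6401639321694008, cn v = 0.768238335381287, dn v = 0.8280586463065025
m = k² = 0.766987105284
D = 1 − m·sn²u·sn²v = 0.6915780941239139
sn(u+v) = (sn u·cn v·dn v + sn v·cn u·dn u)/D = 0.5865370778606176/0.6915780941239139 = 0.8481140204471609

sn(u+v)=0.848114020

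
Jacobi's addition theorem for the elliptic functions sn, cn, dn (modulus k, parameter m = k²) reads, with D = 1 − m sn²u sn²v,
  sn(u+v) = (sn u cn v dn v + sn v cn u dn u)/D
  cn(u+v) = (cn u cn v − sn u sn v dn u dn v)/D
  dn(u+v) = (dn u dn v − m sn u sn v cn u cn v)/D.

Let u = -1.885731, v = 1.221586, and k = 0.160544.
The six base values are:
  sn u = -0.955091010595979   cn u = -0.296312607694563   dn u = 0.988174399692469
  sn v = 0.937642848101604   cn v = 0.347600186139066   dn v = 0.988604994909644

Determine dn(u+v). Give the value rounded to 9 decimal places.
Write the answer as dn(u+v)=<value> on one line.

dn(u+v)=0.995106174

m = k² = 0.025774375936
D = 1 − m·sn²u·sn²v = 0.9793294246822829
dn(u+v) = (dn u·dn v − m·sn u·sn v·cn u·cn v)/D = 0.9745367570450914/0.9793294246822829 = 0.9951061741673428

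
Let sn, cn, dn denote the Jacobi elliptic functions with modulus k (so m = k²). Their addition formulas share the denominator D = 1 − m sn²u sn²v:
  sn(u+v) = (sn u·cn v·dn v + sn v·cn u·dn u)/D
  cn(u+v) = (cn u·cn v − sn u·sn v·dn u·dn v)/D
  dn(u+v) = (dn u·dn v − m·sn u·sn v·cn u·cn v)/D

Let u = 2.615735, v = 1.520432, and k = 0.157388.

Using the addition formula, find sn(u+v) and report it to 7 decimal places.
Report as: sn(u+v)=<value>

sn(u+v)=-0.8258367

sn u = 0.5183813781438587, cn u = -0.8551495464500193, dn u = 0.9966662230002527
sn v = 0.9982315848956838, cn v = 0.05944495703296612, dn v = 0.9875811616010423
m = k² = 0.024770982544
D = 1 − m·sn²u·sn²v = 0.993367081950786
sn(u+v) = (sn u·cn v·dn v + sn v·cn u·dn u)/D = -0.8203589804481572/0.993367081950786 = -0.8258366875185018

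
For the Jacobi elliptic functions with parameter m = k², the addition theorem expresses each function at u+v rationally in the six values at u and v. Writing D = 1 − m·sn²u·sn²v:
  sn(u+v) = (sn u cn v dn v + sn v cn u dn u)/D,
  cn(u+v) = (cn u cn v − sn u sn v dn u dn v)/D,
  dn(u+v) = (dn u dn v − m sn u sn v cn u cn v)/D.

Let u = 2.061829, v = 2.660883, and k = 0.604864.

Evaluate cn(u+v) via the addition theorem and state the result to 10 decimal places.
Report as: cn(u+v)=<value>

sn u = 0.9698740684248847, cn u = -0.2436068377467308, dn u = 0.8098464491270013
sn v = 0.728558108642638, cn v = -0.6849840015146793, dn v = 0.8976649688683294
m = k² = 0.365860458496
D = 1 − m·sn²u·sn²v = 0.8173269155139625
cn(u+v) = (cn u·cn v − sn u·sn v·dn u·dn v)/D = -0.3468177631772416/0.8173269155139625 = -0.4243317534198063

cn(u+v)=-0.4243317534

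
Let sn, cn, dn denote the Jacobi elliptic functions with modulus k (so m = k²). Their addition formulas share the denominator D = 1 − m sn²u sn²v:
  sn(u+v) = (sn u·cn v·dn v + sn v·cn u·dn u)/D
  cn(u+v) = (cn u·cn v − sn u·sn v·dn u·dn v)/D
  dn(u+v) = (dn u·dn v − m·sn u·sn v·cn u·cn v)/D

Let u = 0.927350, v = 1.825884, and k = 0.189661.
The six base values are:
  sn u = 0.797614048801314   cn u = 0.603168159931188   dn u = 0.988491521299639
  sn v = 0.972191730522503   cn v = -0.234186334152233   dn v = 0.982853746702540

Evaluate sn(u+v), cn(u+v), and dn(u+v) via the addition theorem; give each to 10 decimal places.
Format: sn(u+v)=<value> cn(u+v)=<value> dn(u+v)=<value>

m = k² = 0.035971294921
D = 1 − m·sn²u·sn²v = 0.9783705484621414
sn(u+v) = (sn u·cn v·dn v + sn v·cn u·dn u)/D = 0.3960590255278231/0.9783705484621414 = 0.4048149508898968
cn(u+v) = (cn u·cn v − sn u·sn v·dn u·dn v)/D = -0.8946206896758327/0.9783705484621414 = -0.9143986305414124
dn(u+v) = (dn u·dn v − m·sn u·sn v·cn u·cn v)/D = 0.975482636336761/0.9783705484621414 = 0.9970482429894074

sn(u+v)=0.4048149509 cn(u+v)=-0.9143986305 dn(u+v)=0.9970482430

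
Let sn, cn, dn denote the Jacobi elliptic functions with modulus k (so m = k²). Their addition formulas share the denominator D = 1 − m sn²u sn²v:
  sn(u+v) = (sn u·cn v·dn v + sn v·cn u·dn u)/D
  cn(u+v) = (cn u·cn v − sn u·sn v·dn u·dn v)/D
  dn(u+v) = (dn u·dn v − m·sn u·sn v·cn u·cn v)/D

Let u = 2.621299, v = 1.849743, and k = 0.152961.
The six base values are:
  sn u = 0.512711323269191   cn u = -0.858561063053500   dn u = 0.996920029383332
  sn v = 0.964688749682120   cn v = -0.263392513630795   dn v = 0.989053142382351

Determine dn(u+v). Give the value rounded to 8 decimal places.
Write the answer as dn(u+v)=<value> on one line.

dn(u+v)=0.98905103

m = k² = 0.023397067521
D = 1 − m·sn²u·sn²v = 0.9942762365924202
dn(u+v) = (dn u·dn v − m·sn u·sn v·cn u·cn v)/D = 0.983389933295867/0.9942762365924202 = 0.9890510273745829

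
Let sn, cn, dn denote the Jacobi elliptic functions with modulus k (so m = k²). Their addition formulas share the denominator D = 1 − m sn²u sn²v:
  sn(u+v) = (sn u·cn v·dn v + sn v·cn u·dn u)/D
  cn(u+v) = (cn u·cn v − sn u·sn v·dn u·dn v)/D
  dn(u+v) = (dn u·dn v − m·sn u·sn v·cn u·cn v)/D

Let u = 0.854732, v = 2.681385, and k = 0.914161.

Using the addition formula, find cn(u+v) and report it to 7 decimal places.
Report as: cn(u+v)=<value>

sn u = 0.7037612651069647, cn u = 0.7104365430740768, dn u = 0.7655712636461702
sn v = 0.9905426642492316, cn v = -0.1372050666048235, dn v = 0.4243132440500138
m = k² = 0.835690333921
D = 1 − m·sn²u·sn²v = 0.5938911345962092
cn(u+v) = (cn u·cn v − sn u·sn v·dn u·dn v)/D = -0.3239246754803559/0.5938911345962092 = -0.5454276998099906

cn(u+v)=-0.5454277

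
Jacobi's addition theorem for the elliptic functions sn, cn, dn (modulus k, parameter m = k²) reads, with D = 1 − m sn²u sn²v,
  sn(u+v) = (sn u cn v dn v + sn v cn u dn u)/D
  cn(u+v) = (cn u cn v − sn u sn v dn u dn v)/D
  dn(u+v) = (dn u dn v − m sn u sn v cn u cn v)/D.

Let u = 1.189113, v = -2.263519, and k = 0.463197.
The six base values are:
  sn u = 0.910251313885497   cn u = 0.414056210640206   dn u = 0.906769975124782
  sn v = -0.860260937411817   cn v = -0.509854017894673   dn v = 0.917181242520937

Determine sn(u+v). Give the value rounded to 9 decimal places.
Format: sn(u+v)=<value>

sn(u+v)=-0.862057526

m = k² = 0.214551460809
D = 1 − m·sn²u·sn²v = 0.8684428335751339
sn(u+v) = (sn u·cn v·dn v + sn v·cn u·dn u)/D = -0.7486476806098329/0.8684428335751339 = -0.8620575260295048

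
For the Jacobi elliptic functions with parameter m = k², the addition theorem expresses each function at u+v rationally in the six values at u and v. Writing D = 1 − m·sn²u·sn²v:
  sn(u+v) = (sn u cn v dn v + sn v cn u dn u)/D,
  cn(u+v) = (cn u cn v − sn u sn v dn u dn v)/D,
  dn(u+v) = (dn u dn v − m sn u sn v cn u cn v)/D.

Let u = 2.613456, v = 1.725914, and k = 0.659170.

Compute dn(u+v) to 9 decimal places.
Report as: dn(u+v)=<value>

dn(u+v)=0.903158325

sn u = 0.8037159447188613, cn u = -0.5950131764966792, dn u = 0.848131704587528
sn v = 0.9983519486977461, cn v = 0.05738803474081442, dn v = 0.7529448215557456
m = k² = 0.4345050889
D = 1 − m·sn²u·sn²v = 0.7202517517255677
dn(u+v) = (dn u·dn v − m·sn u·sn v·cn u·cn v)/D = 0.6505013655786516/0.7202517517255677 = 0.9031583248776428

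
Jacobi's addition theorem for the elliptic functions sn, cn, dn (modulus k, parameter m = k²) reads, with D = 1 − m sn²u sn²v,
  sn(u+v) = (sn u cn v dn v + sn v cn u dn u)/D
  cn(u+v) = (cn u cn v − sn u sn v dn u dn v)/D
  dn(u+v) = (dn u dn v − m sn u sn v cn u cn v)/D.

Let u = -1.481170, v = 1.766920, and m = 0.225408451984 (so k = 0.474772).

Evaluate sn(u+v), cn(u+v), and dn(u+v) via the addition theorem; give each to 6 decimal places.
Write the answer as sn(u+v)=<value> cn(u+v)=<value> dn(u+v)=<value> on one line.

sn u = -0.9857924357318053, cn u = 0.1679680733173853, dn u = 0.8837143533720265
sn v = 0.9965590009384626, cn v = -0.08288641413725917, dn v = 0.8809881608832447
m = k² = 0.225408451984
D = 1 − m·sn²u·sn²v = 0.7824559591175793
sn(u+v) = (sn u·cn v·dn v + sn v·cn u·dn u)/D = 0.2199095153713424/0.7824559591175793 = 0.2810503425896929
cn(u+v) = (cn u·cn v − sn u·sn v·dn u·dn v)/D = 0.7509175274341066/0.7824559591175793 = 0.9596930264049105
dn(u+v) = (dn u·dn v − m·sn u·sn v·cn u·cn v)/D = 0.7754589165630204/0.7824559591175793 = 0.9910575892827887

sn(u+v)=0.281050 cn(u+v)=0.959693 dn(u+v)=0.991058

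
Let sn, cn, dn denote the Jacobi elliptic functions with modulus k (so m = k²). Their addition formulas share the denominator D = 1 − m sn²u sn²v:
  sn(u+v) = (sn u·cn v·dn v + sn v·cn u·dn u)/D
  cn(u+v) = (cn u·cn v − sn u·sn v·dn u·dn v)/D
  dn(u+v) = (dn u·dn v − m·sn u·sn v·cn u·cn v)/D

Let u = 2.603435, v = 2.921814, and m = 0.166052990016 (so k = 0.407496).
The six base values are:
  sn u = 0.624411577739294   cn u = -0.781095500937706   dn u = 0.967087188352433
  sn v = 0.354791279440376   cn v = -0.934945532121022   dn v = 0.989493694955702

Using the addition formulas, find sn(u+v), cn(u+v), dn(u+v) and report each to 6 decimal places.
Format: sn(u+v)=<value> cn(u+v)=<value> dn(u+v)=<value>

sn(u+v)=-0.852611 cn(u+v)=0.522547 dn(u+v)=0.937704

m = k² = 0.166052990016
D = 1 − m·sn²u·sn²v = 0.9918504342598388
sn(u+v) = (sn u·cn v·dn v + sn v·cn u·dn u)/D = -0.8456622109398232/0.9918504342598388 = -0.852610617215581
cn(u+v) = (cn u·cn v − sn u·sn v·dn u·dn v)/D = 0.5182882488826085/0.9918504342598388 = 0.5225467782038905
dn(u+v) = (dn u·dn v − m·sn u·sn v·cn u·cn v)/D = 0.930062035010046/0.9918504342598388 = 0.9377039147077634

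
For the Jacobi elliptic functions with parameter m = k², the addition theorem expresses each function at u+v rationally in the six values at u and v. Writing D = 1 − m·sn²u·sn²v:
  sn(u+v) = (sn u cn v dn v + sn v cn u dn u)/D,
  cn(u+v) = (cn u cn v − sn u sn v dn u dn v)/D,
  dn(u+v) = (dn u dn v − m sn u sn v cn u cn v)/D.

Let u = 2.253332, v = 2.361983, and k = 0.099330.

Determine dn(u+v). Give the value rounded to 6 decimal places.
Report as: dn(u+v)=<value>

dn(u+v)=0.995112

sn u = 0.780237988232205, cn u = -0.6254827589305412, dn u = 0.9969922712320284
sn v = 0.7080219457444431, cn v = -0.7061904306518553, dn v = 0.9975239334232643
m = k² = 0.0098664489
D = 1 − m·sn²u·sn²v = 0.9969890156914005
dn(u+v) = (dn u·dn v − m·sn u·sn v·cn u·cn v)/D = 0.9921161211855538/0.9969890156914005 = 0.9951123889740475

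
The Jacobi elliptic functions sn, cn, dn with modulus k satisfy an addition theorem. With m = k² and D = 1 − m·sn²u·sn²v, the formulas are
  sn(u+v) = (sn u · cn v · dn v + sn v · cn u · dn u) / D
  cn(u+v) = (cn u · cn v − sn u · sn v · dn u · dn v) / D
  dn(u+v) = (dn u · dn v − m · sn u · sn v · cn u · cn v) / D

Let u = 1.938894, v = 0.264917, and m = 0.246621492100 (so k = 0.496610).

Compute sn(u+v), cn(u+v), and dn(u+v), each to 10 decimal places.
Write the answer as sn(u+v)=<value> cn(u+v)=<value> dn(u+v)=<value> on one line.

sn(u+v)=0.8977885442 cn(u+v)=-0.4404267589 dn(u+v)=0.8951073075

sn u = 0.9754826514318461, cn u = -0.2200763430164528, dn u = 0.8748275680381877
sn v = 0.2611024220320701, cn v = 0.9653111028103773, dn v = 0.9915577185942866
m = k² = 0.2466214921
D = 1 − m·sn²u·sn²v = 0.984001037445614
sn(u+v) = (sn u·cn v·dn v + sn v·cn u·dn u)/D = 0.8834248588647651/0.984001037445614 = 0.8977885441646115
cn(u+v) = (cn u·cn v − sn u·sn v·dn u·dn v)/D = -0.4333803876893997/0.984001037445614 = -0.4404267589132016
dn(u+v) = (dn u·dn v − m·sn u·sn v·cn u·cn v)/D = 0.8807865191588122/0.984001037445614 = 0.8951073074529086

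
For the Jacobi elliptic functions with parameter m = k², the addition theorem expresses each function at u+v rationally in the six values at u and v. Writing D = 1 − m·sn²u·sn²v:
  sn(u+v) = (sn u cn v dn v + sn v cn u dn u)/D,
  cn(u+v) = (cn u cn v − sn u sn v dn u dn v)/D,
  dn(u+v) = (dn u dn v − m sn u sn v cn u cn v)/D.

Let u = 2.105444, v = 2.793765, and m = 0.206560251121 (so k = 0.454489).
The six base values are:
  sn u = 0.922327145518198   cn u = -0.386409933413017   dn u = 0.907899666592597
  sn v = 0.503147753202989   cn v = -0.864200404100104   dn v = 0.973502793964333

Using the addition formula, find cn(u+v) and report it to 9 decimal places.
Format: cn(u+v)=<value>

m = k² = 0.206560251121
D = 1 − m·sn²u·sn²v = 0.9555155925599188
cn(u+v) = (cn u·cn v − sn u·sn v·dn u·dn v)/D = -0.07622653548494196/0.9555155925599188 = -0.07977529208154907

cn(u+v)=-0.079775292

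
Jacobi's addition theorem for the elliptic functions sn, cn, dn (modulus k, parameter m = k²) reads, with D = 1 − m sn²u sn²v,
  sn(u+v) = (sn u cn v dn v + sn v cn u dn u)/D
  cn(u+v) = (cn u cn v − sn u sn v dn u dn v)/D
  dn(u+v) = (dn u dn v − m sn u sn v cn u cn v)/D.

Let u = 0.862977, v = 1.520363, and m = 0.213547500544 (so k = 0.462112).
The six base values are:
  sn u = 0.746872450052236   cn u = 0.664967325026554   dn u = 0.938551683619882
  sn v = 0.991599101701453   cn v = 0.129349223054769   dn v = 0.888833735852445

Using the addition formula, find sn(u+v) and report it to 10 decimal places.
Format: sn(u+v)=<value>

sn(u+v)=0.7982253398

m = k² = 0.213547500544
D = 1 − m·sn²u·sn²v = 0.8828722982652018
sn(u+v) = (sn u·cn v·dn v + sn v·cn u·dn u)/D = 0.7047310403186009/0.8828722982652018 = 0.7982253398406098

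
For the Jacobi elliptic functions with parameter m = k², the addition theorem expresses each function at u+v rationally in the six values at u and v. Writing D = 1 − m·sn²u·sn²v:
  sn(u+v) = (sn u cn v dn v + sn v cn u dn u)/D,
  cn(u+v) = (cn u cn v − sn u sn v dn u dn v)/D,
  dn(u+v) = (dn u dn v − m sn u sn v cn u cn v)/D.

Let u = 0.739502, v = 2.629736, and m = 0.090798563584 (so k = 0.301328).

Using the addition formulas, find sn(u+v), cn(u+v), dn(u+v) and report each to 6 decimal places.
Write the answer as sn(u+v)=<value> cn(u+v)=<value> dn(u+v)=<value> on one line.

sn(u+v)=-0.151801 cn(u+v)=-0.988411 dn(u+v)=0.998953

sn u = 0.6698638315768896, cn u = 0.742483970968484, dn u = 0.97941670944795
sn v = 0.5515360157674361, cn v = -0.8341510794282907, dn v = 0.9860932032332927
m = k² = 0.090798563584
D = 1 − m·sn²u·sn²v = 0.9876063338979352
sn(u+v) = (sn u·cn v·dn v + sn v·cn u·dn u)/D = -0.1499193134596931/0.9876063338979352 = -0.1518006804067202
cn(u+v) = (cn u·cn v − sn u·sn v·dn u·dn v)/D = -0.9761610882467576/0.9876063338979352 = -0.9884111257103781
dn(u+v) = (dn u·dn v − m·sn u·sn v·cn u·cn v)/D = 0.9865726026756168/0.9876063338979352 = 0.9989532962812841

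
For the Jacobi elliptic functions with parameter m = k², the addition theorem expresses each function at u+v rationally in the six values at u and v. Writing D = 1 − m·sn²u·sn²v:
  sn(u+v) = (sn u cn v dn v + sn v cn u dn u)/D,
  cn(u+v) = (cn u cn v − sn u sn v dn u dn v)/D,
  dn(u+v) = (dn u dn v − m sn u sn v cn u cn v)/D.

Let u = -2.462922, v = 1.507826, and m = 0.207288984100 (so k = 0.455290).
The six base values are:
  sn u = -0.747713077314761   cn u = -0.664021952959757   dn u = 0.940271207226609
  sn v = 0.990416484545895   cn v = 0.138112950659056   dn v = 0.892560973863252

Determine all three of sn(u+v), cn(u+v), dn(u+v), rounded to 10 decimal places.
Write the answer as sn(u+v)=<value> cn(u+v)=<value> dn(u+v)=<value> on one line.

m = k² = 0.2072889841
D = 1 − m·sn²u·sn²v = 0.8863205676616377
sn(u+v) = (sn u·cn v·dn v + sn v·cn u·dn u)/D = -0.710550906368455/0.8863205676616377 = -0.8016861306097044
cn(u+v) = (cn u·cn v − sn u·sn v·dn u·dn v)/D = 0.5297938826742102/0.8863205676616377 = 0.5977452199625189
dn(u+v) = (dn u·dn v − m·sn u·sn v·cn u·cn v)/D = 0.8251712242783438/0.8863205676616377 = 0.9310076448472554

sn(u+v)=-0.8016861306 cn(u+v)=0.5977452200 dn(u+v)=0.9310076448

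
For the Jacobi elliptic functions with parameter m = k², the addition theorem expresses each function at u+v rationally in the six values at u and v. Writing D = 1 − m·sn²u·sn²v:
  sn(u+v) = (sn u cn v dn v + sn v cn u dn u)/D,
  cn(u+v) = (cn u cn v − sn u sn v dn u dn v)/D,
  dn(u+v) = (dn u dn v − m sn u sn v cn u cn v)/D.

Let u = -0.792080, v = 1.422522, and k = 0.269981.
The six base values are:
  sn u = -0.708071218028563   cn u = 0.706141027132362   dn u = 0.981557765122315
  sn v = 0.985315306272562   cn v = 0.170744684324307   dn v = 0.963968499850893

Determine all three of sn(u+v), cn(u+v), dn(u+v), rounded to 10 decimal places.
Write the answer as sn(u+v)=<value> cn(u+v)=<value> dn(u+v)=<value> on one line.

sn(u+v)=0.5872311125 cn(u+v)=0.8094193107 dn(u+v)=0.9873523557

m = k² = 0.072889740361
D = 1 − m·sn²u·sn²v = 0.9645210511230032
sn(u+v) = (sn u·cn v·dn v + sn v·cn u·dn u)/D = 0.5663967698704276/0.9645210511230032 = 0.5872311124894218
cn(u+v) = (cn u·cn v − sn u·sn v·dn u·dn v)/D = 0.7807019643498848/0.9645210511230032 = 0.8094193106940531
dn(u+v) = (dn u·dn v − m·sn u·sn v·cn u·cn v)/D = 0.9523221319327598/0.9645210511230032 = 0.9873523556836422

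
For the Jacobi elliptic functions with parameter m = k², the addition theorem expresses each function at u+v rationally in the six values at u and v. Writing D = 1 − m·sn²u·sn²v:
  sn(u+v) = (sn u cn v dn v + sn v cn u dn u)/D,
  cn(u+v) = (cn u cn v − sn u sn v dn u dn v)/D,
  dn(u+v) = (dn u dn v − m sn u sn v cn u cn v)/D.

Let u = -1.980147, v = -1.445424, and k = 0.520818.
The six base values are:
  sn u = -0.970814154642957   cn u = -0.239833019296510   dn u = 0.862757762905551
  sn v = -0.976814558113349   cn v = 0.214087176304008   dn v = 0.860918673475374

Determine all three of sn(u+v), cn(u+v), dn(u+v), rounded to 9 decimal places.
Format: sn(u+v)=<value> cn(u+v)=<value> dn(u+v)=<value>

m = k² = 0.271251389124
D = 1 − m·sn²u·sn²v = 0.7560682015876381
sn(u+v) = (sn u·cn v·dn v + sn v·cn u·dn u)/D = 0.02318796200987936/0.7560682015876381 = 0.03066914064258736
cn(u+v) = (cn u·cn v − sn u·sn v·dn u·dn v)/D = -0.7557125405005489/0.7560682015876381 = -0.9995295912639331
dn(u+v) = (dn u·dn v − m·sn u·sn v·cn u·cn v)/D = 0.7559717445618552/0.7560682015876381 = 0.9998724228507689

sn(u+v)=0.030669141 cn(u+v)=-0.999529591 dn(u+v)=0.999872423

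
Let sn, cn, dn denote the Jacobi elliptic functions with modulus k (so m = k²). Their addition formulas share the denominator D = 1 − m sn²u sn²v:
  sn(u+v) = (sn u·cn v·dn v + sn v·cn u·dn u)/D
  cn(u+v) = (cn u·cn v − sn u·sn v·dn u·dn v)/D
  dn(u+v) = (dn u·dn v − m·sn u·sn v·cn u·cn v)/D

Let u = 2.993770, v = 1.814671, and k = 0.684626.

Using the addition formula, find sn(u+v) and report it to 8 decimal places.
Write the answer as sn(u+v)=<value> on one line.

sn u = 0.5991108876951709, cn u = -0.8006660628783415, dn u = 0.9120104834135344
sn v = 0.9999496512165479, cn v = 0.01003469142048195, dn v = 0.7289269079752164
m = k² = 0.468712759876
D = 1 − m·sn²u·sn²v = 0.8317800624740009
sn(u+v) = (sn u·cn v·dn v + sn v·cn u·dn u)/D = -0.7257968470876299/0.8317800624740009 = -0.8725826451392206

sn(u+v)=-0.87258265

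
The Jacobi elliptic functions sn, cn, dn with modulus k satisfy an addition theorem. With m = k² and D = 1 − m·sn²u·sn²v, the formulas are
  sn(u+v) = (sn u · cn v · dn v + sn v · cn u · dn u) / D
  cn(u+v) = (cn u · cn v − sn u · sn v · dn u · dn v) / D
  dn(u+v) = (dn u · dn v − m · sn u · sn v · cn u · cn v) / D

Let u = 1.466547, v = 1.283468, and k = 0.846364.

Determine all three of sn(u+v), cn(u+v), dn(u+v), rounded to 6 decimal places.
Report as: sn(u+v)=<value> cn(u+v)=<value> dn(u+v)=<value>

sn(u+v)=0.934700 cn(u+v)=-0.355437 dn(u+v)=0.611691

sn u = 0.9381715316039892, cn u = 0.3461707343029232, dn u = 0.6078725506593167
sn v = 0.8920202488399955, cn v = 0.451995437653338, dn v = 0.6557549254273298
m = k² = 0.716332020496
D = 1 − m·sn²u·sn²v = 0.4983182630177131
sn(u+v) = (sn u·cn v·dn v + sn v·cn u·dn u)/D = 0.4657781435573767/0.4983182630177131 = 0.9347001266554428
cn(u+v) = (cn u·cn v − sn u·sn v·dn u·dn v)/D = -0.1771208972460181/0.4983182630177131 = -0.3554372985918884
dn(u+v) = (dn u·dn v − m·sn u·sn v·cn u·cn v)/D = 0.3048169547031195/0.4983182630177131 = 0.6116913172260848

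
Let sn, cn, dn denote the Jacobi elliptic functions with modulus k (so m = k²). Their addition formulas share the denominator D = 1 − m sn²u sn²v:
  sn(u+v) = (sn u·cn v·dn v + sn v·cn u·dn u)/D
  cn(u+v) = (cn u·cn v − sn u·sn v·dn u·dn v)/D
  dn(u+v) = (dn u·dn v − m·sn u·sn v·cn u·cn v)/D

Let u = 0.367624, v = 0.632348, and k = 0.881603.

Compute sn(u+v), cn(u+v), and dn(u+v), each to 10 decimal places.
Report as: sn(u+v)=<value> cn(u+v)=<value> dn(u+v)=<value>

sn u = 0.3535739001534585, cn u = 0.9354065945514133, dn u = 0.9501766924223277
sn v = 0.566652433458399, cn v = 0.8239569282770032, dn v = 0.8662778557060415
m = k² = 0.777223849609
D = 1 − m·sn²u·sn²v = 0.9688010460358429
sn(u+v) = (sn u·cn v·dn v + sn v·cn u·dn u)/D = 0.7560139950456837/0.9688010460358429 = 0.7803604239891721
cn(u+v) = (cn u·cn v − sn u·sn v·dn u·dn v)/D = 0.6058203579405435/0.9688010460358429 = 0.6253299998172482
dn(u+v) = (dn u·dn v − m·sn u·sn v·cn u·cn v)/D = 0.7030985777865461/0.9688010460358429 = 0.7257409358335204

sn(u+v)=0.7803604240 cn(u+v)=0.6253299998 dn(u+v)=0.7257409358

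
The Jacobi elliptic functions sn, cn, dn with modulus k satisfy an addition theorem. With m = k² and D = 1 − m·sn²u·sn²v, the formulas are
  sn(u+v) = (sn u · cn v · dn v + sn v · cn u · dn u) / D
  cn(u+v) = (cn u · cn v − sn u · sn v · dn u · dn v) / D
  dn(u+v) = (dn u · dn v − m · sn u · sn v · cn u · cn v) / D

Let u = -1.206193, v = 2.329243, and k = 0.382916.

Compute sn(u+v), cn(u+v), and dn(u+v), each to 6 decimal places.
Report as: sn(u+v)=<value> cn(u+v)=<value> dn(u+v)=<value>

sn(u+v)=0.889484 cn(u+v)=0.456966 dn(u+v)=0.940209

sn u = -0.9223769283429134, cn u = 0.3862910846249135, dn u = 0.9355505260364589
sn v = 0.7963443663837913, cn v = -0.6048434922596076, dn v = 0.9523738057496162
m = k² = 0.146624663056
D = 1 − m·sn²u·sn²v = 0.9208910329506104
sn(u+v) = (sn u·cn v·dn v + sn v·cn u·dn u)/D = 0.8191180644832944/0.9208910329506104 = 0.8894842442528438
cn(u+v) = (cn u·cn v − sn u·sn v·dn u·dn v)/D = 0.4208157447220621/0.9208910329506104 = 0.4569658403272035
dn(u+v) = (dn u·dn v − m·sn u·sn v·cn u·cn v)/D = 0.8658301399353678/0.9208910329506104 = 0.9402091115614157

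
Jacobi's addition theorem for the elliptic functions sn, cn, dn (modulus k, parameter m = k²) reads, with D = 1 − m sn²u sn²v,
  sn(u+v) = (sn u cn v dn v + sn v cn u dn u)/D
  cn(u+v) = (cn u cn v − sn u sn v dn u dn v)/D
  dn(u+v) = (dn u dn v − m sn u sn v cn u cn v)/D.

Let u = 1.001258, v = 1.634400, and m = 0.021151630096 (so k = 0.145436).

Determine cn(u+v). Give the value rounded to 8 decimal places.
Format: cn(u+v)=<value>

cn(u+v)=-0.86668850

sn u = 0.8405867883650391, cn u = 0.5416768882148738, dn u = 0.9924991441558921
sn v = 0.9985091976747242, cn v = -0.05458371697657238, dn v = 0.989399509143471
m = k² = 0.021151630096
D = 1 − m·sn²u·sn²v = 0.9850990793538394
cn(u+v) = (cn u·cn v − sn u·sn v·dn u·dn v)/D = -0.8537740461060722/0.9850990793538394 = -0.8666885027098921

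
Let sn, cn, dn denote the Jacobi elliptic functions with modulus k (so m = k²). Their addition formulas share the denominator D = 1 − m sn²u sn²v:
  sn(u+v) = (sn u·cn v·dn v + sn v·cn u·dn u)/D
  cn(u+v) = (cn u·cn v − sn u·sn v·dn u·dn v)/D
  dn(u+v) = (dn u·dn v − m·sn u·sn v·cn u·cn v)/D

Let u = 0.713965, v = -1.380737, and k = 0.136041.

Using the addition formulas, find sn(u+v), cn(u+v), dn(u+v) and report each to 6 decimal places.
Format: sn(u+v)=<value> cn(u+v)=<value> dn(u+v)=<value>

sn(u+v)=-0.617795 cn(u+v)=0.786339 dn(u+v)=0.996462

sn u = 0.6540694193402989, cn u = 0.7564345276914878, dn u = 0.9960333898561013
sn v = -0.9809328224453158, cn v = 0.1943471066145994, dn v = 0.9910559400354019
m = k² = 0.018507153681
D = 1 − m·sn²u·sn²v = 0.9923815634824384
sn(u+v) = (sn u·cn v·dn v + sn v·cn u·dn u)/D = -0.6130886244914987/0.9923815634824384 = -0.6177952584488418
cn(u+v) = (cn u·cn v − sn u·sn v·dn u·dn v)/D = 0.7803483235446661/0.9923815634824384 = 0.7863389972767017
dn(u+v) = (dn u·dn v − m·sn u·sn v·cn u·cn v)/D = 0.9888704373645556/0.9923815634824384 = 0.9964619192384412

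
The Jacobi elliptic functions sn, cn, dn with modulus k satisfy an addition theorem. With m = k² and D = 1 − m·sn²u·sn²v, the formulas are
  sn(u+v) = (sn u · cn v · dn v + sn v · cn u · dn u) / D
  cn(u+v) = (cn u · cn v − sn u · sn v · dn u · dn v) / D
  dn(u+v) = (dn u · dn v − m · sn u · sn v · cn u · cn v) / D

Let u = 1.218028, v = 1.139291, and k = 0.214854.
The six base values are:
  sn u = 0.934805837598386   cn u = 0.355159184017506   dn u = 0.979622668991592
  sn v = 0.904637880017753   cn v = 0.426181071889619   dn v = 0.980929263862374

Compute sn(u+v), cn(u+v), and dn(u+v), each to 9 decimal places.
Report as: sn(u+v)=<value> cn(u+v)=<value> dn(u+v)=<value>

sn(u+v)=0.729629178 cn(u+v)=-0.683843011 dn(u+v)=0.987636131

m = k² = 0.046162241316
D = 1 − m·sn²u·sn²v = 0.9669874359641974
sn(u+v) = (sn u·cn v·dn v + sn v·cn u·dn u)/D = 0.7055422477417207/0.9669874359641974 = 0.7296291776926906
cn(u+v) = (cn u·cn v − sn u·sn v·dn u·dn v)/D = -0.661267599360632/0.9669874359641974 = -0.6838430105364009
dn(u+v) = (dn u·dn v − m·sn u·sn v·cn u·cn v)/D = 0.9550317301095621/0.9669874359641974 = 0.9876361311326511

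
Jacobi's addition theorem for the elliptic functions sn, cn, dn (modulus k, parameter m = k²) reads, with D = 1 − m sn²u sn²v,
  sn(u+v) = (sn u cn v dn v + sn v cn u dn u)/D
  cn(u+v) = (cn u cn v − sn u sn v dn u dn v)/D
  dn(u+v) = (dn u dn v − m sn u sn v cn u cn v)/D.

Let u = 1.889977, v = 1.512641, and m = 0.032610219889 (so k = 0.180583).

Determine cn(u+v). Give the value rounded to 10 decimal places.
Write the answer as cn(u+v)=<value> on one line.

sn u = 0.9549657435467339, cn u = -0.2967160741386178, dn u = 0.9850181713290731
sn v = 0.9975486885128023, cn v = 0.06997581043752336, dn v = 0.9836409201389317
m = k² = 0.032610219889
D = 1 − m·sn²u·sn²v = 0.9704064192434547
cn(u+v) = (cn u·cn v − sn u·sn v·dn u·dn v)/D = -0.9437651231008722/0.9704064192434547 = -0.9725462490619626

cn(u+v)=-0.9725462491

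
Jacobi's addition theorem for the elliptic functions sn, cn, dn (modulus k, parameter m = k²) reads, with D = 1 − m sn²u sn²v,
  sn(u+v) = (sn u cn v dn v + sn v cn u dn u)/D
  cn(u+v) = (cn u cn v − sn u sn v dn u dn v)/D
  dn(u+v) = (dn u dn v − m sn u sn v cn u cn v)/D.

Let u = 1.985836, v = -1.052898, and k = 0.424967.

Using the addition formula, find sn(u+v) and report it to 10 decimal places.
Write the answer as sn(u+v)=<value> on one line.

sn u = 0.9538342829206328, cn u = -0.3003334159318309, dn u = 0.9141624160540203
sn v = -0.8546296198132298, cn v = 0.5192381081333441, dn v = 0.9317153375125568
m = k² = 0.180596951089
D = 1 − m·sn²u·sn²v = 0.8799914603487682
sn(u+v) = (sn u·cn v·dn v + sn v·cn u·dn u)/D = 0.696089532570607/0.8799914603487682 = 0.7910185086281689

sn(u+v)=0.7910185086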